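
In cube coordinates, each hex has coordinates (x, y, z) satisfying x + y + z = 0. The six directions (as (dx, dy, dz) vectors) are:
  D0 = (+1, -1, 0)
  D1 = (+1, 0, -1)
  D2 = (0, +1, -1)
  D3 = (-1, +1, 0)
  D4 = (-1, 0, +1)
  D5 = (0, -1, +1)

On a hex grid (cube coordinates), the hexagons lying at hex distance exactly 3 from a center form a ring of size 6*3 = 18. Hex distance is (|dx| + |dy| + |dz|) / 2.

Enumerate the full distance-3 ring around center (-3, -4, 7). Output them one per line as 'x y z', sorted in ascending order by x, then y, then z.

Answer: -6 -4 10
-6 -3 9
-6 -2 8
-6 -1 7
-5 -5 10
-5 -1 6
-4 -6 10
-4 -1 5
-3 -7 10
-3 -1 4
-2 -7 9
-2 -2 4
-1 -7 8
-1 -3 4
0 -7 7
0 -6 6
0 -5 5
0 -4 4

Derivation:
Walk ring at distance 3 from (-3, -4, 7):
Start at center + D4*3 = (-6, -4, 10)
  hex 0: (-6, -4, 10)
  hex 1: (-5, -5, 10)
  hex 2: (-4, -6, 10)
  hex 3: (-3, -7, 10)
  hex 4: (-2, -7, 9)
  hex 5: (-1, -7, 8)
  hex 6: (0, -7, 7)
  hex 7: (0, -6, 6)
  hex 8: (0, -5, 5)
  hex 9: (0, -4, 4)
  hex 10: (-1, -3, 4)
  hex 11: (-2, -2, 4)
  hex 12: (-3, -1, 4)
  hex 13: (-4, -1, 5)
  hex 14: (-5, -1, 6)
  hex 15: (-6, -1, 7)
  hex 16: (-6, -2, 8)
  hex 17: (-6, -3, 9)
Sorted: 18 hexes.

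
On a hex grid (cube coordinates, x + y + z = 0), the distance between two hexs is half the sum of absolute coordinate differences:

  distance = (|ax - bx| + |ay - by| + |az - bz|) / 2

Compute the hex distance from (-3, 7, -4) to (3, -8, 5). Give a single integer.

|ax - bx| = |-3 - 3| = 6
|ay - by| = |7 - (-8)| = 15
|az - bz| = |-4 - 5| = 9
distance = (6 + 15 + 9) / 2 = 30 / 2 = 15

Answer: 15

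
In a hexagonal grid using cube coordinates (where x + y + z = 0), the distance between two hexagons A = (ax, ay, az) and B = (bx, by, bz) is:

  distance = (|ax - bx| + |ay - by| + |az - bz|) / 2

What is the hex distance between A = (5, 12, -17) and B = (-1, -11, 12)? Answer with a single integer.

Answer: 29

Derivation:
|ax - bx| = |5 - (-1)| = 6
|ay - by| = |12 - (-11)| = 23
|az - bz| = |-17 - 12| = 29
distance = (6 + 23 + 29) / 2 = 58 / 2 = 29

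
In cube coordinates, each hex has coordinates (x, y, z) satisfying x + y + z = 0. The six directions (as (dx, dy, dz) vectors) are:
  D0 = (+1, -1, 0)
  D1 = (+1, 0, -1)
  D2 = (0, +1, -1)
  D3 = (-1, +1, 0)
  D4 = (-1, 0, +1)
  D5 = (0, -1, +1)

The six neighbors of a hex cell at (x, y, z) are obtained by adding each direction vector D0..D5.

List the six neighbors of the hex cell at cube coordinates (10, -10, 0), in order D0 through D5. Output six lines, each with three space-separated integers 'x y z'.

Center: (10, -10, 0). Add each direction:
  D0: (10, -10, 0) + (1, -1, 0) = (11, -11, 0)
  D1: (10, -10, 0) + (1, 0, -1) = (11, -10, -1)
  D2: (10, -10, 0) + (0, 1, -1) = (10, -9, -1)
  D3: (10, -10, 0) + (-1, 1, 0) = (9, -9, 0)
  D4: (10, -10, 0) + (-1, 0, 1) = (9, -10, 1)
  D5: (10, -10, 0) + (0, -1, 1) = (10, -11, 1)

Answer: 11 -11 0
11 -10 -1
10 -9 -1
9 -9 0
9 -10 1
10 -11 1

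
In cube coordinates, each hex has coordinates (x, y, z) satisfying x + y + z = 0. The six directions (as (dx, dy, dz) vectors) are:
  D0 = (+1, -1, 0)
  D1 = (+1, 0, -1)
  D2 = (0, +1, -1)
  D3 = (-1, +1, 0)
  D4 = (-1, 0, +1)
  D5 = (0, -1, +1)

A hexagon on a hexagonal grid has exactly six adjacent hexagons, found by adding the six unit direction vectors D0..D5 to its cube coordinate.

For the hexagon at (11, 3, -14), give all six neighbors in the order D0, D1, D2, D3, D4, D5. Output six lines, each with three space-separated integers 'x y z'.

Center: (11, 3, -14). Add each direction:
  D0: (11, 3, -14) + (1, -1, 0) = (12, 2, -14)
  D1: (11, 3, -14) + (1, 0, -1) = (12, 3, -15)
  D2: (11, 3, -14) + (0, 1, -1) = (11, 4, -15)
  D3: (11, 3, -14) + (-1, 1, 0) = (10, 4, -14)
  D4: (11, 3, -14) + (-1, 0, 1) = (10, 3, -13)
  D5: (11, 3, -14) + (0, -1, 1) = (11, 2, -13)

Answer: 12 2 -14
12 3 -15
11 4 -15
10 4 -14
10 3 -13
11 2 -13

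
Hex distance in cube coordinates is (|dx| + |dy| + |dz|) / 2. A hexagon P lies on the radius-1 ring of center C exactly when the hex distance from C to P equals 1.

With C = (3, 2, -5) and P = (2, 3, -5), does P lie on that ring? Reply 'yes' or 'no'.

|px - cx| = |2 - 3| = 1
|py - cy| = |3 - 2| = 1
|pz - cz| = |-5 - (-5)| = 0
distance = (1+1+0)/2 = 2/2 = 1
radius = 1; distance == radius -> yes

Answer: yes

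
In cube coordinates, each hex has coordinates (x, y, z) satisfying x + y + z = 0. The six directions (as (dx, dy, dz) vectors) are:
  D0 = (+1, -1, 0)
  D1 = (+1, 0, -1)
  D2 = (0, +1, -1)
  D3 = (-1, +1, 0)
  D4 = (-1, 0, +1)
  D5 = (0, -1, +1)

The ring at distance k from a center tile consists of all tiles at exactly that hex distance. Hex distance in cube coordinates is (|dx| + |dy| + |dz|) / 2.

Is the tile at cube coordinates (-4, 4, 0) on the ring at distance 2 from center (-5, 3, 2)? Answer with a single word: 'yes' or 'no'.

|px - cx| = |-4 - (-5)| = 1
|py - cy| = |4 - 3| = 1
|pz - cz| = |0 - 2| = 2
distance = (1+1+2)/2 = 4/2 = 2
radius = 2; distance == radius -> yes

Answer: yes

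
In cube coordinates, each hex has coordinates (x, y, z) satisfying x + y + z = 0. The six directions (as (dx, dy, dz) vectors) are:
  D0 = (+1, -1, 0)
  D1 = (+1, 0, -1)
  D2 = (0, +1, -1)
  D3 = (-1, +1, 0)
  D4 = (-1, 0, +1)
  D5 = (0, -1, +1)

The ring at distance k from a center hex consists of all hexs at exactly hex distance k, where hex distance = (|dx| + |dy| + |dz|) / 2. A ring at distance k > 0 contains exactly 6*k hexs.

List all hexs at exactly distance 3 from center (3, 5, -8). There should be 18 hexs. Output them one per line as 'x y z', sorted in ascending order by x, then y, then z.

Answer: 0 5 -5
0 6 -6
0 7 -7
0 8 -8
1 4 -5
1 8 -9
2 3 -5
2 8 -10
3 2 -5
3 8 -11
4 2 -6
4 7 -11
5 2 -7
5 6 -11
6 2 -8
6 3 -9
6 4 -10
6 5 -11

Derivation:
Walk ring at distance 3 from (3, 5, -8):
Start at center + D4*3 = (0, 5, -5)
  hex 0: (0, 5, -5)
  hex 1: (1, 4, -5)
  hex 2: (2, 3, -5)
  hex 3: (3, 2, -5)
  hex 4: (4, 2, -6)
  hex 5: (5, 2, -7)
  hex 6: (6, 2, -8)
  hex 7: (6, 3, -9)
  hex 8: (6, 4, -10)
  hex 9: (6, 5, -11)
  hex 10: (5, 6, -11)
  hex 11: (4, 7, -11)
  hex 12: (3, 8, -11)
  hex 13: (2, 8, -10)
  hex 14: (1, 8, -9)
  hex 15: (0, 8, -8)
  hex 16: (0, 7, -7)
  hex 17: (0, 6, -6)
Sorted: 18 hexes.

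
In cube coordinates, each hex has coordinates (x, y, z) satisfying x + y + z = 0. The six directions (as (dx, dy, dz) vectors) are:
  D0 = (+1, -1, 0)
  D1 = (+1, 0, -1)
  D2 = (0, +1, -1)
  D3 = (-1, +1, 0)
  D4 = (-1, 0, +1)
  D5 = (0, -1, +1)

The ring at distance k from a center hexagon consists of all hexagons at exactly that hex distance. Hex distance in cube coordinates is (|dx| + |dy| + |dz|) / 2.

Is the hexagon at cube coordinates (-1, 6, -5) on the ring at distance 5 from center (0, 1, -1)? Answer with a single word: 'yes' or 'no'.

|px - cx| = |-1 - 0| = 1
|py - cy| = |6 - 1| = 5
|pz - cz| = |-5 - (-1)| = 4
distance = (1+5+4)/2 = 10/2 = 5
radius = 5; distance == radius -> yes

Answer: yes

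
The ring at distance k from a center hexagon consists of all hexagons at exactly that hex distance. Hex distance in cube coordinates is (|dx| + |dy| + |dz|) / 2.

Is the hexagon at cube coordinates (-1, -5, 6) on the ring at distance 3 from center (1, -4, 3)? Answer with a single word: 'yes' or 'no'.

|px - cx| = |-1 - 1| = 2
|py - cy| = |-5 - (-4)| = 1
|pz - cz| = |6 - 3| = 3
distance = (2+1+3)/2 = 6/2 = 3
radius = 3; distance == radius -> yes

Answer: yes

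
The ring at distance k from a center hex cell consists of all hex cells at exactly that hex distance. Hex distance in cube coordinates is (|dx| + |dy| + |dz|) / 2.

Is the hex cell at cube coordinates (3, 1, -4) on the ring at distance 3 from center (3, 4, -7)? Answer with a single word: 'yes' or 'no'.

Answer: yes

Derivation:
|px - cx| = |3 - 3| = 0
|py - cy| = |1 - 4| = 3
|pz - cz| = |-4 - (-7)| = 3
distance = (0+3+3)/2 = 6/2 = 3
radius = 3; distance == radius -> yes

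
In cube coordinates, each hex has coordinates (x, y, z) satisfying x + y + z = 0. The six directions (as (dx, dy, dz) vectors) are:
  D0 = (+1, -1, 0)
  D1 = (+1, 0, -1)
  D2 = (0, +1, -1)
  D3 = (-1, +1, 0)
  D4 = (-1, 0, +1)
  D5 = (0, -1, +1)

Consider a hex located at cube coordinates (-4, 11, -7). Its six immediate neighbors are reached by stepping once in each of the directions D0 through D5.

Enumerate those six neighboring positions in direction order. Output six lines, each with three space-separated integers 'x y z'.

Center: (-4, 11, -7). Add each direction:
  D0: (-4, 11, -7) + (1, -1, 0) = (-3, 10, -7)
  D1: (-4, 11, -7) + (1, 0, -1) = (-3, 11, -8)
  D2: (-4, 11, -7) + (0, 1, -1) = (-4, 12, -8)
  D3: (-4, 11, -7) + (-1, 1, 0) = (-5, 12, -7)
  D4: (-4, 11, -7) + (-1, 0, 1) = (-5, 11, -6)
  D5: (-4, 11, -7) + (0, -1, 1) = (-4, 10, -6)

Answer: -3 10 -7
-3 11 -8
-4 12 -8
-5 12 -7
-5 11 -6
-4 10 -6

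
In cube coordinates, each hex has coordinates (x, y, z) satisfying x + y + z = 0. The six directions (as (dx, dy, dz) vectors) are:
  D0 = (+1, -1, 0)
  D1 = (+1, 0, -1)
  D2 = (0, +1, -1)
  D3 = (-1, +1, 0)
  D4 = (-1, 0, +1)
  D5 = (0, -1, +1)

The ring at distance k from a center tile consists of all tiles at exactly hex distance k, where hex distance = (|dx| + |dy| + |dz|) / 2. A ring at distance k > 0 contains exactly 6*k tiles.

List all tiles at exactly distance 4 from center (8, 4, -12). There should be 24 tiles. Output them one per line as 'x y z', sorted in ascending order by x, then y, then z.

Answer: 4 4 -8
4 5 -9
4 6 -10
4 7 -11
4 8 -12
5 3 -8
5 8 -13
6 2 -8
6 8 -14
7 1 -8
7 8 -15
8 0 -8
8 8 -16
9 0 -9
9 7 -16
10 0 -10
10 6 -16
11 0 -11
11 5 -16
12 0 -12
12 1 -13
12 2 -14
12 3 -15
12 4 -16

Derivation:
Walk ring at distance 4 from (8, 4, -12):
Start at center + D4*4 = (4, 4, -8)
  hex 0: (4, 4, -8)
  hex 1: (5, 3, -8)
  hex 2: (6, 2, -8)
  hex 3: (7, 1, -8)
  hex 4: (8, 0, -8)
  hex 5: (9, 0, -9)
  hex 6: (10, 0, -10)
  hex 7: (11, 0, -11)
  hex 8: (12, 0, -12)
  hex 9: (12, 1, -13)
  hex 10: (12, 2, -14)
  hex 11: (12, 3, -15)
  hex 12: (12, 4, -16)
  hex 13: (11, 5, -16)
  hex 14: (10, 6, -16)
  hex 15: (9, 7, -16)
  hex 16: (8, 8, -16)
  hex 17: (7, 8, -15)
  hex 18: (6, 8, -14)
  hex 19: (5, 8, -13)
  hex 20: (4, 8, -12)
  hex 21: (4, 7, -11)
  hex 22: (4, 6, -10)
  hex 23: (4, 5, -9)
Sorted: 24 hexes.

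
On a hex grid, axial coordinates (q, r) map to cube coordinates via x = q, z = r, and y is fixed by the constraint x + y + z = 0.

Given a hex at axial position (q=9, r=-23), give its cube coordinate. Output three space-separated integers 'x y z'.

Answer: 9 14 -23

Derivation:
x = q = 9
z = r = -23
y = -x - z = -(9) - (-23) = 14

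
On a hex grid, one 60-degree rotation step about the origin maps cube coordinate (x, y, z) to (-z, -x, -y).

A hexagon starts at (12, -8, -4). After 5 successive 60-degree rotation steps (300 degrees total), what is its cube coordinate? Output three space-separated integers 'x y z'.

Answer: 8 4 -12

Derivation:
Start: (12, -8, -4)
Step 1: (12, -8, -4) -> (-(-4), -(12), -(-8)) = (4, -12, 8)
Step 2: (4, -12, 8) -> (-(8), -(4), -(-12)) = (-8, -4, 12)
Step 3: (-8, -4, 12) -> (-(12), -(-8), -(-4)) = (-12, 8, 4)
Step 4: (-12, 8, 4) -> (-(4), -(-12), -(8)) = (-4, 12, -8)
Step 5: (-4, 12, -8) -> (-(-8), -(-4), -(12)) = (8, 4, -12)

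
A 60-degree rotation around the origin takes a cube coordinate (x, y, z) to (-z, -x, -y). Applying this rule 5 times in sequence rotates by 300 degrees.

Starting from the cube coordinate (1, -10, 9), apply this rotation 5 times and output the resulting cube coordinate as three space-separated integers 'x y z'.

Answer: 10 -9 -1

Derivation:
Start: (1, -10, 9)
Step 1: (1, -10, 9) -> (-(9), -(1), -(-10)) = (-9, -1, 10)
Step 2: (-9, -1, 10) -> (-(10), -(-9), -(-1)) = (-10, 9, 1)
Step 3: (-10, 9, 1) -> (-(1), -(-10), -(9)) = (-1, 10, -9)
Step 4: (-1, 10, -9) -> (-(-9), -(-1), -(10)) = (9, 1, -10)
Step 5: (9, 1, -10) -> (-(-10), -(9), -(1)) = (10, -9, -1)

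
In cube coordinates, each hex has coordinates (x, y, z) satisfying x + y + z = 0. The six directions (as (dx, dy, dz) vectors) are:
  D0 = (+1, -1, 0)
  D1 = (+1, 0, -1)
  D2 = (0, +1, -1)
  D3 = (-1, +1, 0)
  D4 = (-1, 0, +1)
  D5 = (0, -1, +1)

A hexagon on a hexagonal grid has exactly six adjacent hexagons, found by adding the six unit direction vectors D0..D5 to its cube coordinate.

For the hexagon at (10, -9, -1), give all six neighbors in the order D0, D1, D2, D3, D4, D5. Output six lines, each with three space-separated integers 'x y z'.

Answer: 11 -10 -1
11 -9 -2
10 -8 -2
9 -8 -1
9 -9 0
10 -10 0

Derivation:
Center: (10, -9, -1). Add each direction:
  D0: (10, -9, -1) + (1, -1, 0) = (11, -10, -1)
  D1: (10, -9, -1) + (1, 0, -1) = (11, -9, -2)
  D2: (10, -9, -1) + (0, 1, -1) = (10, -8, -2)
  D3: (10, -9, -1) + (-1, 1, 0) = (9, -8, -1)
  D4: (10, -9, -1) + (-1, 0, 1) = (9, -9, 0)
  D5: (10, -9, -1) + (0, -1, 1) = (10, -10, 0)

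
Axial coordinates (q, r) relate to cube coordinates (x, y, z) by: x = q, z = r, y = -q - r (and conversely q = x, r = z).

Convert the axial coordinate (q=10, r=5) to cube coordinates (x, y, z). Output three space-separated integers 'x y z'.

x = q = 10
z = r = 5
y = -x - z = -(10) - (5) = -15

Answer: 10 -15 5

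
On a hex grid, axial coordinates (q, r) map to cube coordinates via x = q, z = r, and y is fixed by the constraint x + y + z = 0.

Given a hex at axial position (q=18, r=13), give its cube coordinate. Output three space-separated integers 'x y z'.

x = q = 18
z = r = 13
y = -x - z = -(18) - (13) = -31

Answer: 18 -31 13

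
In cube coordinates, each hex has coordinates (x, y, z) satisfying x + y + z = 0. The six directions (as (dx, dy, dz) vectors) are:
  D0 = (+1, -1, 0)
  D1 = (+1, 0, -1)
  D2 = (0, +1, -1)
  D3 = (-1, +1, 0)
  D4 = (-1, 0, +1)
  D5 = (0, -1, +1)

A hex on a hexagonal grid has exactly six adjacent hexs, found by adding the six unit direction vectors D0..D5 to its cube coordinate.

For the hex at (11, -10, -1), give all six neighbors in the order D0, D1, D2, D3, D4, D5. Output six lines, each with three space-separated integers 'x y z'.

Center: (11, -10, -1). Add each direction:
  D0: (11, -10, -1) + (1, -1, 0) = (12, -11, -1)
  D1: (11, -10, -1) + (1, 0, -1) = (12, -10, -2)
  D2: (11, -10, -1) + (0, 1, -1) = (11, -9, -2)
  D3: (11, -10, -1) + (-1, 1, 0) = (10, -9, -1)
  D4: (11, -10, -1) + (-1, 0, 1) = (10, -10, 0)
  D5: (11, -10, -1) + (0, -1, 1) = (11, -11, 0)

Answer: 12 -11 -1
12 -10 -2
11 -9 -2
10 -9 -1
10 -10 0
11 -11 0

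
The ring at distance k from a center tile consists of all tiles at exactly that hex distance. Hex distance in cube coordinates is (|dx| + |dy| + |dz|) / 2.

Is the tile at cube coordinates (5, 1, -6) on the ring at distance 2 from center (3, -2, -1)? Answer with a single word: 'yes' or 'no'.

|px - cx| = |5 - 3| = 2
|py - cy| = |1 - (-2)| = 3
|pz - cz| = |-6 - (-1)| = 5
distance = (2+3+5)/2 = 10/2 = 5
radius = 2; distance != radius -> no

Answer: no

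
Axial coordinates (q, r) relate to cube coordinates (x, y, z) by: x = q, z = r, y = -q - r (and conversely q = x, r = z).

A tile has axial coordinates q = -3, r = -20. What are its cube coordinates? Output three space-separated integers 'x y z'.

Answer: -3 23 -20

Derivation:
x = q = -3
z = r = -20
y = -x - z = -(-3) - (-20) = 23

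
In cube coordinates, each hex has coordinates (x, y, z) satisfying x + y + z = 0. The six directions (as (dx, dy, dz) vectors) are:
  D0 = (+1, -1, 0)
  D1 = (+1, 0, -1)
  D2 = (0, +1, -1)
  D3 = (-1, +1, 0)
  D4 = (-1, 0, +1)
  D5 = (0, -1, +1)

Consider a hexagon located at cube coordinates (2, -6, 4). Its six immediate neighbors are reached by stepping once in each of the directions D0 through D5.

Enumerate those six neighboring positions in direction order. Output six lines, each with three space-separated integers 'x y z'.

Answer: 3 -7 4
3 -6 3
2 -5 3
1 -5 4
1 -6 5
2 -7 5

Derivation:
Center: (2, -6, 4). Add each direction:
  D0: (2, -6, 4) + (1, -1, 0) = (3, -7, 4)
  D1: (2, -6, 4) + (1, 0, -1) = (3, -6, 3)
  D2: (2, -6, 4) + (0, 1, -1) = (2, -5, 3)
  D3: (2, -6, 4) + (-1, 1, 0) = (1, -5, 4)
  D4: (2, -6, 4) + (-1, 0, 1) = (1, -6, 5)
  D5: (2, -6, 4) + (0, -1, 1) = (2, -7, 5)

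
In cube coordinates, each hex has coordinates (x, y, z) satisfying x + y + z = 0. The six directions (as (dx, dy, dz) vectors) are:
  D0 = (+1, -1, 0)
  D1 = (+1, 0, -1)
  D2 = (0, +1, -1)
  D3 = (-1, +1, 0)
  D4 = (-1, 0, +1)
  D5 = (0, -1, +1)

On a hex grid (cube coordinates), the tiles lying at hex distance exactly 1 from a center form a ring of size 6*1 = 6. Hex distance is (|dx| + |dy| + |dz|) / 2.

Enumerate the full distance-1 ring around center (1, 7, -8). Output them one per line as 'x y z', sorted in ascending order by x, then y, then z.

Answer: 0 7 -7
0 8 -8
1 6 -7
1 8 -9
2 6 -8
2 7 -9

Derivation:
Walk ring at distance 1 from (1, 7, -8):
Start at center + D4*1 = (0, 7, -7)
  hex 0: (0, 7, -7)
  hex 1: (1, 6, -7)
  hex 2: (2, 6, -8)
  hex 3: (2, 7, -9)
  hex 4: (1, 8, -9)
  hex 5: (0, 8, -8)
Sorted: 6 hexes.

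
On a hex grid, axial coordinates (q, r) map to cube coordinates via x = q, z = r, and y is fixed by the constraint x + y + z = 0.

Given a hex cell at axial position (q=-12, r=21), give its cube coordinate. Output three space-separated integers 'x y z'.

x = q = -12
z = r = 21
y = -x - z = -(-12) - (21) = -9

Answer: -12 -9 21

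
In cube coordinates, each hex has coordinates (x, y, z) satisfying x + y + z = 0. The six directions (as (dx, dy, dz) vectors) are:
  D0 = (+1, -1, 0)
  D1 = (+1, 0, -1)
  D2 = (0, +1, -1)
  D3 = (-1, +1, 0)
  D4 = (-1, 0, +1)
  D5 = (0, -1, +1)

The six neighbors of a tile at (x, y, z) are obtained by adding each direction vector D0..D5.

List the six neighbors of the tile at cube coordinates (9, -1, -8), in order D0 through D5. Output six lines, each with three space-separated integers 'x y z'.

Answer: 10 -2 -8
10 -1 -9
9 0 -9
8 0 -8
8 -1 -7
9 -2 -7

Derivation:
Center: (9, -1, -8). Add each direction:
  D0: (9, -1, -8) + (1, -1, 0) = (10, -2, -8)
  D1: (9, -1, -8) + (1, 0, -1) = (10, -1, -9)
  D2: (9, -1, -8) + (0, 1, -1) = (9, 0, -9)
  D3: (9, -1, -8) + (-1, 1, 0) = (8, 0, -8)
  D4: (9, -1, -8) + (-1, 0, 1) = (8, -1, -7)
  D5: (9, -1, -8) + (0, -1, 1) = (9, -2, -7)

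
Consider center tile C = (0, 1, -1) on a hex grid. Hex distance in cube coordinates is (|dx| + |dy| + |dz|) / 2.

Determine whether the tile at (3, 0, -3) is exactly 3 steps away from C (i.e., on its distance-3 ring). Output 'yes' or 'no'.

|px - cx| = |3 - 0| = 3
|py - cy| = |0 - 1| = 1
|pz - cz| = |-3 - (-1)| = 2
distance = (3+1+2)/2 = 6/2 = 3
radius = 3; distance == radius -> yes

Answer: yes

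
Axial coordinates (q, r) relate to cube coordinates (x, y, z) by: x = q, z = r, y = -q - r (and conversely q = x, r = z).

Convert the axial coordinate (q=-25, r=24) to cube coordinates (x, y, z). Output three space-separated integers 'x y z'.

Answer: -25 1 24

Derivation:
x = q = -25
z = r = 24
y = -x - z = -(-25) - (24) = 1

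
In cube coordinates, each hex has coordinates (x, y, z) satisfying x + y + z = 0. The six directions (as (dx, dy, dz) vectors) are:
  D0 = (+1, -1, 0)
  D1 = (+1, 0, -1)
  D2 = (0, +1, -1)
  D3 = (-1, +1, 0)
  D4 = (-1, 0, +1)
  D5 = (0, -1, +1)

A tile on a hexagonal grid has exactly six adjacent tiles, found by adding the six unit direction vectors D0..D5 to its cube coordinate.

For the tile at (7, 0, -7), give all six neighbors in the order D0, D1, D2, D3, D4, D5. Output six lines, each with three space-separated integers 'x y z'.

Center: (7, 0, -7). Add each direction:
  D0: (7, 0, -7) + (1, -1, 0) = (8, -1, -7)
  D1: (7, 0, -7) + (1, 0, -1) = (8, 0, -8)
  D2: (7, 0, -7) + (0, 1, -1) = (7, 1, -8)
  D3: (7, 0, -7) + (-1, 1, 0) = (6, 1, -7)
  D4: (7, 0, -7) + (-1, 0, 1) = (6, 0, -6)
  D5: (7, 0, -7) + (0, -1, 1) = (7, -1, -6)

Answer: 8 -1 -7
8 0 -8
7 1 -8
6 1 -7
6 0 -6
7 -1 -6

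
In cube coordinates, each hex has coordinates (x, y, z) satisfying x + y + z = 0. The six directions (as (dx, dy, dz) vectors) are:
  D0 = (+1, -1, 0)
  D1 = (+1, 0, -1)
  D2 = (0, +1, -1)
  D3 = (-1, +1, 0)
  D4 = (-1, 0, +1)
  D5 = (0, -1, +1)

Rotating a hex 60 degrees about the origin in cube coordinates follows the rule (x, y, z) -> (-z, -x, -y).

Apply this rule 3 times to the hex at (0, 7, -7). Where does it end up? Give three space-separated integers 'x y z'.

Start: (0, 7, -7)
Step 1: (0, 7, -7) -> (-(-7), -(0), -(7)) = (7, 0, -7)
Step 2: (7, 0, -7) -> (-(-7), -(7), -(0)) = (7, -7, 0)
Step 3: (7, -7, 0) -> (-(0), -(7), -(-7)) = (0, -7, 7)

Answer: 0 -7 7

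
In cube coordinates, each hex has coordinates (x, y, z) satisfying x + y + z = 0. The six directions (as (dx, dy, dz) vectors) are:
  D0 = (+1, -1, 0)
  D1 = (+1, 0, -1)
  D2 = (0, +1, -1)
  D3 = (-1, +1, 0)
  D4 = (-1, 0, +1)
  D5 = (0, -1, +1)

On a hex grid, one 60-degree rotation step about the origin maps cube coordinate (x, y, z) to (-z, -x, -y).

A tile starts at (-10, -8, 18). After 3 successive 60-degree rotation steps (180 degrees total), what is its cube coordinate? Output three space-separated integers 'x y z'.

Start: (-10, -8, 18)
Step 1: (-10, -8, 18) -> (-(18), -(-10), -(-8)) = (-18, 10, 8)
Step 2: (-18, 10, 8) -> (-(8), -(-18), -(10)) = (-8, 18, -10)
Step 3: (-8, 18, -10) -> (-(-10), -(-8), -(18)) = (10, 8, -18)

Answer: 10 8 -18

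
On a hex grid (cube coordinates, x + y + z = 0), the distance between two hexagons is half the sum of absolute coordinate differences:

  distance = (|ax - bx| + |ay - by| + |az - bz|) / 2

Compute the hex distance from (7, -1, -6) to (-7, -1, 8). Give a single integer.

|ax - bx| = |7 - (-7)| = 14
|ay - by| = |-1 - (-1)| = 0
|az - bz| = |-6 - 8| = 14
distance = (14 + 0 + 14) / 2 = 28 / 2 = 14

Answer: 14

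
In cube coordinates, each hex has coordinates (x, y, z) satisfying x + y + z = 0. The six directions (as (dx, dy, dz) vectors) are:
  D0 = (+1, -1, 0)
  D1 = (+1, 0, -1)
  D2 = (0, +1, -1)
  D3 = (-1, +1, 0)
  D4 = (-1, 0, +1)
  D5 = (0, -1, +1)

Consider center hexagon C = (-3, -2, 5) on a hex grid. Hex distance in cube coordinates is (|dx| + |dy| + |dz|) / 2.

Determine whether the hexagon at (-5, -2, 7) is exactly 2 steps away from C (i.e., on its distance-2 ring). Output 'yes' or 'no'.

Answer: yes

Derivation:
|px - cx| = |-5 - (-3)| = 2
|py - cy| = |-2 - (-2)| = 0
|pz - cz| = |7 - 5| = 2
distance = (2+0+2)/2 = 4/2 = 2
radius = 2; distance == radius -> yes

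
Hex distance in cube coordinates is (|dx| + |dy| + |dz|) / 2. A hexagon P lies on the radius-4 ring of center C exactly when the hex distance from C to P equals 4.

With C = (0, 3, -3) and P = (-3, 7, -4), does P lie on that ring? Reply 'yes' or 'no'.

|px - cx| = |-3 - 0| = 3
|py - cy| = |7 - 3| = 4
|pz - cz| = |-4 - (-3)| = 1
distance = (3+4+1)/2 = 8/2 = 4
radius = 4; distance == radius -> yes

Answer: yes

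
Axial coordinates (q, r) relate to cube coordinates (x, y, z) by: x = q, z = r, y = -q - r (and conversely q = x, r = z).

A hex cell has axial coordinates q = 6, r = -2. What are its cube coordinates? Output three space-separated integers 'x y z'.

x = q = 6
z = r = -2
y = -x - z = -(6) - (-2) = -4

Answer: 6 -4 -2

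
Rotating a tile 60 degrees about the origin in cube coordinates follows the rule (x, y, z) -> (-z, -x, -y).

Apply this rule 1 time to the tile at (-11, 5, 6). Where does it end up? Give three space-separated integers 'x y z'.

Answer: -6 11 -5

Derivation:
Start: (-11, 5, 6)
Step 1: (-11, 5, 6) -> (-(6), -(-11), -(5)) = (-6, 11, -5)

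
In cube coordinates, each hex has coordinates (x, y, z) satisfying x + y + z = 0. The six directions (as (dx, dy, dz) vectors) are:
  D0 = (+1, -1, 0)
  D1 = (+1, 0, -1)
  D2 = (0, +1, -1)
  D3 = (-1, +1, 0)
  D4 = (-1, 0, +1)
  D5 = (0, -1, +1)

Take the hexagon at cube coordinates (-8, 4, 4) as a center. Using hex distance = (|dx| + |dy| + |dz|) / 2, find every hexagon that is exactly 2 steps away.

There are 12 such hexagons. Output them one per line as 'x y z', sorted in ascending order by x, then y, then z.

Answer: -10 4 6
-10 5 5
-10 6 4
-9 3 6
-9 6 3
-8 2 6
-8 6 2
-7 2 5
-7 5 2
-6 2 4
-6 3 3
-6 4 2

Derivation:
Walk ring at distance 2 from (-8, 4, 4):
Start at center + D4*2 = (-10, 4, 6)
  hex 0: (-10, 4, 6)
  hex 1: (-9, 3, 6)
  hex 2: (-8, 2, 6)
  hex 3: (-7, 2, 5)
  hex 4: (-6, 2, 4)
  hex 5: (-6, 3, 3)
  hex 6: (-6, 4, 2)
  hex 7: (-7, 5, 2)
  hex 8: (-8, 6, 2)
  hex 9: (-9, 6, 3)
  hex 10: (-10, 6, 4)
  hex 11: (-10, 5, 5)
Sorted: 12 hexes.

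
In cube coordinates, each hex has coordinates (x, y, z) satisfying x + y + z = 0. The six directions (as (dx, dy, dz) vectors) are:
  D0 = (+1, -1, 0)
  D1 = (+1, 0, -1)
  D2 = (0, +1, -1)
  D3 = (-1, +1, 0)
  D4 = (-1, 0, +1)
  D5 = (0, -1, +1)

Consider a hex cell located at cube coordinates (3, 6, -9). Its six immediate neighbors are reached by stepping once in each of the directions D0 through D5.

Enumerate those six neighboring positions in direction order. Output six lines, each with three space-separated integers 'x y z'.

Center: (3, 6, -9). Add each direction:
  D0: (3, 6, -9) + (1, -1, 0) = (4, 5, -9)
  D1: (3, 6, -9) + (1, 0, -1) = (4, 6, -10)
  D2: (3, 6, -9) + (0, 1, -1) = (3, 7, -10)
  D3: (3, 6, -9) + (-1, 1, 0) = (2, 7, -9)
  D4: (3, 6, -9) + (-1, 0, 1) = (2, 6, -8)
  D5: (3, 6, -9) + (0, -1, 1) = (3, 5, -8)

Answer: 4 5 -9
4 6 -10
3 7 -10
2 7 -9
2 6 -8
3 5 -8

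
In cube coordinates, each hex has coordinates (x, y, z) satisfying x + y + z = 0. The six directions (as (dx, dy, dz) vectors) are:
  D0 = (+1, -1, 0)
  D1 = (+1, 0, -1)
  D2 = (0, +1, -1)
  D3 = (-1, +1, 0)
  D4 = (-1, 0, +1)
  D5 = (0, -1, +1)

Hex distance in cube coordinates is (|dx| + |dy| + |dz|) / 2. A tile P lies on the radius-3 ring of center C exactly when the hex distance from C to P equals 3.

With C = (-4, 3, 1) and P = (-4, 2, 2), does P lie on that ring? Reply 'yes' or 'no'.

|px - cx| = |-4 - (-4)| = 0
|py - cy| = |2 - 3| = 1
|pz - cz| = |2 - 1| = 1
distance = (0+1+1)/2 = 2/2 = 1
radius = 3; distance != radius -> no

Answer: no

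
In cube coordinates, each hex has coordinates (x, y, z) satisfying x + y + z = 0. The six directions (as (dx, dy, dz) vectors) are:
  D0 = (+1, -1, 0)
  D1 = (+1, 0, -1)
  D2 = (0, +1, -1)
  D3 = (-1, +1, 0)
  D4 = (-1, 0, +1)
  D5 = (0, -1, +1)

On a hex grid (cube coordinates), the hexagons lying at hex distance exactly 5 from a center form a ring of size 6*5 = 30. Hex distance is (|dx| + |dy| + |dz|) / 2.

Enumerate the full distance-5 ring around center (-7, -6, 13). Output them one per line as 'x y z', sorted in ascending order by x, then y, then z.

Answer: -12 -6 18
-12 -5 17
-12 -4 16
-12 -3 15
-12 -2 14
-12 -1 13
-11 -7 18
-11 -1 12
-10 -8 18
-10 -1 11
-9 -9 18
-9 -1 10
-8 -10 18
-8 -1 9
-7 -11 18
-7 -1 8
-6 -11 17
-6 -2 8
-5 -11 16
-5 -3 8
-4 -11 15
-4 -4 8
-3 -11 14
-3 -5 8
-2 -11 13
-2 -10 12
-2 -9 11
-2 -8 10
-2 -7 9
-2 -6 8

Derivation:
Walk ring at distance 5 from (-7, -6, 13):
Start at center + D4*5 = (-12, -6, 18)
  hex 0: (-12, -6, 18)
  hex 1: (-11, -7, 18)
  hex 2: (-10, -8, 18)
  hex 3: (-9, -9, 18)
  hex 4: (-8, -10, 18)
  hex 5: (-7, -11, 18)
  hex 6: (-6, -11, 17)
  hex 7: (-5, -11, 16)
  hex 8: (-4, -11, 15)
  hex 9: (-3, -11, 14)
  hex 10: (-2, -11, 13)
  hex 11: (-2, -10, 12)
  hex 12: (-2, -9, 11)
  hex 13: (-2, -8, 10)
  hex 14: (-2, -7, 9)
  hex 15: (-2, -6, 8)
  hex 16: (-3, -5, 8)
  hex 17: (-4, -4, 8)
  hex 18: (-5, -3, 8)
  hex 19: (-6, -2, 8)
  hex 20: (-7, -1, 8)
  hex 21: (-8, -1, 9)
  hex 22: (-9, -1, 10)
  hex 23: (-10, -1, 11)
  hex 24: (-11, -1, 12)
  hex 25: (-12, -1, 13)
  hex 26: (-12, -2, 14)
  hex 27: (-12, -3, 15)
  hex 28: (-12, -4, 16)
  hex 29: (-12, -5, 17)
Sorted: 30 hexes.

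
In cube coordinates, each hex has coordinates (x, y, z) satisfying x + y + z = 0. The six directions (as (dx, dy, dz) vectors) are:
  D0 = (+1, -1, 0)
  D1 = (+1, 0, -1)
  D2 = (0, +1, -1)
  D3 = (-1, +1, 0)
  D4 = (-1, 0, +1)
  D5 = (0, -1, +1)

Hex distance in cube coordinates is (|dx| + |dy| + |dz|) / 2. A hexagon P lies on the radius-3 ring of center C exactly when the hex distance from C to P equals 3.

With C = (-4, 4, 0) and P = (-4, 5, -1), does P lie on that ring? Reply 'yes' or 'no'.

|px - cx| = |-4 - (-4)| = 0
|py - cy| = |5 - 4| = 1
|pz - cz| = |-1 - 0| = 1
distance = (0+1+1)/2 = 2/2 = 1
radius = 3; distance != radius -> no

Answer: no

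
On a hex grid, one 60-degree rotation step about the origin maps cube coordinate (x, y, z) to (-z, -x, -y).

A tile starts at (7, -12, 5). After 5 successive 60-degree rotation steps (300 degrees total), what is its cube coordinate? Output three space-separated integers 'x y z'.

Answer: 12 -5 -7

Derivation:
Start: (7, -12, 5)
Step 1: (7, -12, 5) -> (-(5), -(7), -(-12)) = (-5, -7, 12)
Step 2: (-5, -7, 12) -> (-(12), -(-5), -(-7)) = (-12, 5, 7)
Step 3: (-12, 5, 7) -> (-(7), -(-12), -(5)) = (-7, 12, -5)
Step 4: (-7, 12, -5) -> (-(-5), -(-7), -(12)) = (5, 7, -12)
Step 5: (5, 7, -12) -> (-(-12), -(5), -(7)) = (12, -5, -7)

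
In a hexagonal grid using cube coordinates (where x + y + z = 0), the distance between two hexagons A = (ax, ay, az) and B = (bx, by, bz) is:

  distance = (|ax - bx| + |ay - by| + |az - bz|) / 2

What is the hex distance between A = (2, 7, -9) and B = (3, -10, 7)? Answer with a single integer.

|ax - bx| = |2 - 3| = 1
|ay - by| = |7 - (-10)| = 17
|az - bz| = |-9 - 7| = 16
distance = (1 + 17 + 16) / 2 = 34 / 2 = 17

Answer: 17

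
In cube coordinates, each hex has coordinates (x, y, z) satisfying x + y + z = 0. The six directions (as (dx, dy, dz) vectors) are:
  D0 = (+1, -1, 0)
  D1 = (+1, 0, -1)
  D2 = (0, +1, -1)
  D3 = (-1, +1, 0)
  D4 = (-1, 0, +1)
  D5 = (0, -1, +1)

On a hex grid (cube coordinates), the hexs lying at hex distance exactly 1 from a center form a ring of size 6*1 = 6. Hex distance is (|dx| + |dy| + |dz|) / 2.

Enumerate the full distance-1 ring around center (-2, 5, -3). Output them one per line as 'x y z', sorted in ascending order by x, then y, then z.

Walk ring at distance 1 from (-2, 5, -3):
Start at center + D4*1 = (-3, 5, -2)
  hex 0: (-3, 5, -2)
  hex 1: (-2, 4, -2)
  hex 2: (-1, 4, -3)
  hex 3: (-1, 5, -4)
  hex 4: (-2, 6, -4)
  hex 5: (-3, 6, -3)
Sorted: 6 hexes.

Answer: -3 5 -2
-3 6 -3
-2 4 -2
-2 6 -4
-1 4 -3
-1 5 -4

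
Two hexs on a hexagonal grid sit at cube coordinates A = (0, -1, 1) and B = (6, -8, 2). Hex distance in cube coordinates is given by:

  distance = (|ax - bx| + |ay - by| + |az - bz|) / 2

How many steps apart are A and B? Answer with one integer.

Answer: 7

Derivation:
|ax - bx| = |0 - 6| = 6
|ay - by| = |-1 - (-8)| = 7
|az - bz| = |1 - 2| = 1
distance = (6 + 7 + 1) / 2 = 14 / 2 = 7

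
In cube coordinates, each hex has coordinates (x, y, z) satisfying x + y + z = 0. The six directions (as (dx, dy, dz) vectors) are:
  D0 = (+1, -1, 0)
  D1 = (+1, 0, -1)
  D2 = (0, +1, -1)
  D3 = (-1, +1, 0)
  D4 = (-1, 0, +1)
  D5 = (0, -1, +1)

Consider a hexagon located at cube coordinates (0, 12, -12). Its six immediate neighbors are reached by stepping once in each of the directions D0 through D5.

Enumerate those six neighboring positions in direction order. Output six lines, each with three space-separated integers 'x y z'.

Answer: 1 11 -12
1 12 -13
0 13 -13
-1 13 -12
-1 12 -11
0 11 -11

Derivation:
Center: (0, 12, -12). Add each direction:
  D0: (0, 12, -12) + (1, -1, 0) = (1, 11, -12)
  D1: (0, 12, -12) + (1, 0, -1) = (1, 12, -13)
  D2: (0, 12, -12) + (0, 1, -1) = (0, 13, -13)
  D3: (0, 12, -12) + (-1, 1, 0) = (-1, 13, -12)
  D4: (0, 12, -12) + (-1, 0, 1) = (-1, 12, -11)
  D5: (0, 12, -12) + (0, -1, 1) = (0, 11, -11)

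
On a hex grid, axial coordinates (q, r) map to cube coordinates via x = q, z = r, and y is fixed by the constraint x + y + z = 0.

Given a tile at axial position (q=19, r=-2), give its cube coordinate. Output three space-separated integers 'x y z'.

Answer: 19 -17 -2

Derivation:
x = q = 19
z = r = -2
y = -x - z = -(19) - (-2) = -17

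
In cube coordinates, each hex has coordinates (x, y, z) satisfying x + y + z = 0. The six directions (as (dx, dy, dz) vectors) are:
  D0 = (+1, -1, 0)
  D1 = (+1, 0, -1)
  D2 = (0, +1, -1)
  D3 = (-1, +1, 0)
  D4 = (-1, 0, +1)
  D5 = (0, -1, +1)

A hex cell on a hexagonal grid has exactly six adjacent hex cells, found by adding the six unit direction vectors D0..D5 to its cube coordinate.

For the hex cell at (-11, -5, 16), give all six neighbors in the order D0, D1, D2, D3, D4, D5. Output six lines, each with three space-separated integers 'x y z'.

Center: (-11, -5, 16). Add each direction:
  D0: (-11, -5, 16) + (1, -1, 0) = (-10, -6, 16)
  D1: (-11, -5, 16) + (1, 0, -1) = (-10, -5, 15)
  D2: (-11, -5, 16) + (0, 1, -1) = (-11, -4, 15)
  D3: (-11, -5, 16) + (-1, 1, 0) = (-12, -4, 16)
  D4: (-11, -5, 16) + (-1, 0, 1) = (-12, -5, 17)
  D5: (-11, -5, 16) + (0, -1, 1) = (-11, -6, 17)

Answer: -10 -6 16
-10 -5 15
-11 -4 15
-12 -4 16
-12 -5 17
-11 -6 17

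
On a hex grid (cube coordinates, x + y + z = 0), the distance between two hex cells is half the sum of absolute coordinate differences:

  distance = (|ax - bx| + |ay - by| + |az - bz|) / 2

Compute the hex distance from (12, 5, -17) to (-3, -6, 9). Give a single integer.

|ax - bx| = |12 - (-3)| = 15
|ay - by| = |5 - (-6)| = 11
|az - bz| = |-17 - 9| = 26
distance = (15 + 11 + 26) / 2 = 52 / 2 = 26

Answer: 26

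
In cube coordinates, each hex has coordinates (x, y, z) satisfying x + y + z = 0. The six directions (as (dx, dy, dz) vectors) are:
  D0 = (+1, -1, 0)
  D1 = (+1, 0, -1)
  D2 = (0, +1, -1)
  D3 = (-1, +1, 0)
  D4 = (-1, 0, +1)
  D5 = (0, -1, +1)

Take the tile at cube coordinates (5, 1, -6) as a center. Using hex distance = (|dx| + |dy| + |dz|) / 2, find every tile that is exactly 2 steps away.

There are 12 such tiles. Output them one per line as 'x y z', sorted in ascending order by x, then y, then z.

Answer: 3 1 -4
3 2 -5
3 3 -6
4 0 -4
4 3 -7
5 -1 -4
5 3 -8
6 -1 -5
6 2 -8
7 -1 -6
7 0 -7
7 1 -8

Derivation:
Walk ring at distance 2 from (5, 1, -6):
Start at center + D4*2 = (3, 1, -4)
  hex 0: (3, 1, -4)
  hex 1: (4, 0, -4)
  hex 2: (5, -1, -4)
  hex 3: (6, -1, -5)
  hex 4: (7, -1, -6)
  hex 5: (7, 0, -7)
  hex 6: (7, 1, -8)
  hex 7: (6, 2, -8)
  hex 8: (5, 3, -8)
  hex 9: (4, 3, -7)
  hex 10: (3, 3, -6)
  hex 11: (3, 2, -5)
Sorted: 12 hexes.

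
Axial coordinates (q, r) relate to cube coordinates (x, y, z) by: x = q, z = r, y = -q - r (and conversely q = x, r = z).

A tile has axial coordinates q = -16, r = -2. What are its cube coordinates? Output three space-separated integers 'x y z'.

Answer: -16 18 -2

Derivation:
x = q = -16
z = r = -2
y = -x - z = -(-16) - (-2) = 18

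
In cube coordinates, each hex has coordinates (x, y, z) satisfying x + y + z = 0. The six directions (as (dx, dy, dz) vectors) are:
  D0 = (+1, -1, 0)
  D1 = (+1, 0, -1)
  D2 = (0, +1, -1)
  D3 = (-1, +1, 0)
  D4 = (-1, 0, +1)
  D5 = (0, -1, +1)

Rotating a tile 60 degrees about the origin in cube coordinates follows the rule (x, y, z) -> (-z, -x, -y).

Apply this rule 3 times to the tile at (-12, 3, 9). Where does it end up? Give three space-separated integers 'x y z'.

Start: (-12, 3, 9)
Step 1: (-12, 3, 9) -> (-(9), -(-12), -(3)) = (-9, 12, -3)
Step 2: (-9, 12, -3) -> (-(-3), -(-9), -(12)) = (3, 9, -12)
Step 3: (3, 9, -12) -> (-(-12), -(3), -(9)) = (12, -3, -9)

Answer: 12 -3 -9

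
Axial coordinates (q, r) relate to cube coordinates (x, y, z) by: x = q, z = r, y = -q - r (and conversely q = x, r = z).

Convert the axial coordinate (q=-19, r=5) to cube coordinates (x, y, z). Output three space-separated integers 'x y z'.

x = q = -19
z = r = 5
y = -x - z = -(-19) - (5) = 14

Answer: -19 14 5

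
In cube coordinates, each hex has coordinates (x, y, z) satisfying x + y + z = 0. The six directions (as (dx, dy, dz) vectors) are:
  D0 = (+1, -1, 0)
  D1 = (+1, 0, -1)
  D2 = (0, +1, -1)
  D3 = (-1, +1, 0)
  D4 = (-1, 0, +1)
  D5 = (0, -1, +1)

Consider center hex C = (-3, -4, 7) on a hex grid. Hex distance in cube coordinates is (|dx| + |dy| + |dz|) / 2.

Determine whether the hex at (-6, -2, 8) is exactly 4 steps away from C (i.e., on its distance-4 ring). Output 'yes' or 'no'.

Answer: no

Derivation:
|px - cx| = |-6 - (-3)| = 3
|py - cy| = |-2 - (-4)| = 2
|pz - cz| = |8 - 7| = 1
distance = (3+2+1)/2 = 6/2 = 3
radius = 4; distance != radius -> no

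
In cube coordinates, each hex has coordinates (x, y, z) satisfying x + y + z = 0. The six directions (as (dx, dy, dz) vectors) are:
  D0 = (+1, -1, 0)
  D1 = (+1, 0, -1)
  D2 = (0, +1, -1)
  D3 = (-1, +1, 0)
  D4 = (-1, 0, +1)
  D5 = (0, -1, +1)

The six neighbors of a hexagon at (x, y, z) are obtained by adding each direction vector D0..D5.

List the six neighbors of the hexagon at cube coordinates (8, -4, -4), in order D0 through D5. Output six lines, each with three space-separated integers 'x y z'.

Answer: 9 -5 -4
9 -4 -5
8 -3 -5
7 -3 -4
7 -4 -3
8 -5 -3

Derivation:
Center: (8, -4, -4). Add each direction:
  D0: (8, -4, -4) + (1, -1, 0) = (9, -5, -4)
  D1: (8, -4, -4) + (1, 0, -1) = (9, -4, -5)
  D2: (8, -4, -4) + (0, 1, -1) = (8, -3, -5)
  D3: (8, -4, -4) + (-1, 1, 0) = (7, -3, -4)
  D4: (8, -4, -4) + (-1, 0, 1) = (7, -4, -3)
  D5: (8, -4, -4) + (0, -1, 1) = (8, -5, -3)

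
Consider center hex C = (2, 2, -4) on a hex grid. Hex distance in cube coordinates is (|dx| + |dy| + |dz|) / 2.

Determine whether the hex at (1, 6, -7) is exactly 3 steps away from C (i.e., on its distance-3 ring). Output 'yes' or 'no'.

Answer: no

Derivation:
|px - cx| = |1 - 2| = 1
|py - cy| = |6 - 2| = 4
|pz - cz| = |-7 - (-4)| = 3
distance = (1+4+3)/2 = 8/2 = 4
radius = 3; distance != radius -> no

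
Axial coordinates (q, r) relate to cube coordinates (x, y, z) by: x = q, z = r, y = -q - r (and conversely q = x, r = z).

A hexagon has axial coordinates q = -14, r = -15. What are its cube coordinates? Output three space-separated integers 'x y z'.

Answer: -14 29 -15

Derivation:
x = q = -14
z = r = -15
y = -x - z = -(-14) - (-15) = 29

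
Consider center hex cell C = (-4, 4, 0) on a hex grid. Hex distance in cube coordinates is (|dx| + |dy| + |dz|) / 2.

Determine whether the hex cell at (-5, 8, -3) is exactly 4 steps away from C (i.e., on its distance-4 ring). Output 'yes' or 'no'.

|px - cx| = |-5 - (-4)| = 1
|py - cy| = |8 - 4| = 4
|pz - cz| = |-3 - 0| = 3
distance = (1+4+3)/2 = 8/2 = 4
radius = 4; distance == radius -> yes

Answer: yes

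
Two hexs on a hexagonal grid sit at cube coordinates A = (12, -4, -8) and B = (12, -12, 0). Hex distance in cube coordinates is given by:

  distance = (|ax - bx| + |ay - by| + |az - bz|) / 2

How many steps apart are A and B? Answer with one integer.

Answer: 8

Derivation:
|ax - bx| = |12 - 12| = 0
|ay - by| = |-4 - (-12)| = 8
|az - bz| = |-8 - 0| = 8
distance = (0 + 8 + 8) / 2 = 16 / 2 = 8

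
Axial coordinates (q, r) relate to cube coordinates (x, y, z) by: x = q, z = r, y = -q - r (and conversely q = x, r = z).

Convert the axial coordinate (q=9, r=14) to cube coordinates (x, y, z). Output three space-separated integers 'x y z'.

x = q = 9
z = r = 14
y = -x - z = -(9) - (14) = -23

Answer: 9 -23 14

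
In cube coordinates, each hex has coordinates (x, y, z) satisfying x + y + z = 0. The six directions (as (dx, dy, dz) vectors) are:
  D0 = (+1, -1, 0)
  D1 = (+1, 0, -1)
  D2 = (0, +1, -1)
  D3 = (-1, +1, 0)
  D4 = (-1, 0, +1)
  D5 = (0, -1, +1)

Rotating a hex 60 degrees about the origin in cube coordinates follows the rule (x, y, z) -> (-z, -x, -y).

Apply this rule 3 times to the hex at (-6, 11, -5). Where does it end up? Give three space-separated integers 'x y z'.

Start: (-6, 11, -5)
Step 1: (-6, 11, -5) -> (-(-5), -(-6), -(11)) = (5, 6, -11)
Step 2: (5, 6, -11) -> (-(-11), -(5), -(6)) = (11, -5, -6)
Step 3: (11, -5, -6) -> (-(-6), -(11), -(-5)) = (6, -11, 5)

Answer: 6 -11 5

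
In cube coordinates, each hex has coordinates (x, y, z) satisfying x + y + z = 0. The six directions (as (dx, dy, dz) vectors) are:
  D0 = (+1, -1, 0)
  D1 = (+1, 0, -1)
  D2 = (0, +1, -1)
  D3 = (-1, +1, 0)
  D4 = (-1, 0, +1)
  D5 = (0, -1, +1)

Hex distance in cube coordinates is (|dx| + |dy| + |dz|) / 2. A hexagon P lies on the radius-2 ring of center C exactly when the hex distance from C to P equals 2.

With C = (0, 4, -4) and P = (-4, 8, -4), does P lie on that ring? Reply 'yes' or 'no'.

Answer: no

Derivation:
|px - cx| = |-4 - 0| = 4
|py - cy| = |8 - 4| = 4
|pz - cz| = |-4 - (-4)| = 0
distance = (4+4+0)/2 = 8/2 = 4
radius = 2; distance != radius -> no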